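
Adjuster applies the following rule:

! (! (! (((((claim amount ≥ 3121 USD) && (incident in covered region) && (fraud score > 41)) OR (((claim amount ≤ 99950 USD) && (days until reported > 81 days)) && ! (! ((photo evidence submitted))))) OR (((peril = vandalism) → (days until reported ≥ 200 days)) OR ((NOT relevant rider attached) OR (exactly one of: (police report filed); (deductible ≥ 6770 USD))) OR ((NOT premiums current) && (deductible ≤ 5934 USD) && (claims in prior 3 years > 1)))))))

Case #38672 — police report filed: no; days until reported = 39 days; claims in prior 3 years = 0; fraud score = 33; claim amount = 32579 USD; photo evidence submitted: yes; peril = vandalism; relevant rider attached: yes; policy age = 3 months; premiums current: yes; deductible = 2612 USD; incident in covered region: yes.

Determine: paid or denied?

Atomic conditions:
  claim amount ≥ 3121 USD: 32579 ≥ 3121 is true
  incident in covered region: yes → true
  fraud score > 41: 33 > 41 is false
  claim amount ≤ 99950 USD: 32579 ≤ 99950 is true
  days until reported > 81 days: 39 > 81 is false
  photo evidence submitted: yes → true
  peril = vandalism: vandalism == vandalism is true
  days until reported ≥ 200 days: 39 ≥ 200 is false
  NOT relevant rider attached: yes → false
  police report filed: no → false
  deductible ≥ 6770 USD: 2612 ≥ 6770 is false
  NOT premiums current: yes → false
  deductible ≤ 5934 USD: 2612 ≤ 5934 is true
  claims in prior 3 years > 1: 0 > 1 is false
Combine:
[1.1.1.1.1] true AND true AND false = false
[1.1.1.1.2.1] true AND false = false
[1.1.1.1.2.2.1] NOT true = false
[1.1.1.1.2.2] NOT false = true
[1.1.1.1.2] false AND true = false
[1.1.1.1] false OR false = false
[1.1.1.2.1] true → false = false
[1.1.1.2.2.2] exactly-one(false, false) = false
[1.1.1.2.2] false OR false = false
[1.1.1.2.3] false AND true AND false = false
[1.1.1.2] false OR false OR false = false
[1.1.1] false OR false = false
[1.1] NOT false = true
[1] NOT true = false
[root] NOT false = true
Overall: true → paid

Paid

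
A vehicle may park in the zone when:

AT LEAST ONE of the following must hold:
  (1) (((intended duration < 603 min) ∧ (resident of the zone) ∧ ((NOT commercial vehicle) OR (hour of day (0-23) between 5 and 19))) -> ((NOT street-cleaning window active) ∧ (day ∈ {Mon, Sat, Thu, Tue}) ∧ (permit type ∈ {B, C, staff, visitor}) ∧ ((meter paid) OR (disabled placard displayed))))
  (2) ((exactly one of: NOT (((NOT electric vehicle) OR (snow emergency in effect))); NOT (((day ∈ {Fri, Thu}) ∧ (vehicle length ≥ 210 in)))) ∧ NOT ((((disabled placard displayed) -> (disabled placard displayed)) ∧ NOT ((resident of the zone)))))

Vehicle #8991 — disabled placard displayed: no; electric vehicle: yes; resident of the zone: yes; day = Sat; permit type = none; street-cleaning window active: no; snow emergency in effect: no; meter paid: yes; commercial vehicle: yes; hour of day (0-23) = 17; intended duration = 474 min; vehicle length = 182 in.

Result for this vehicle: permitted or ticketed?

Ticketed

Atomic conditions:
  intended duration < 603 min: 474 < 603 is true
  resident of the zone: yes → true
  NOT commercial vehicle: yes → false
  hour of day (0-23) between 5 and 19: 17 in [5, 19] is true
  NOT street-cleaning window active: no → true
  day ∈ {Mon, Sat, Thu, Tue}: Sat is in the set → true
  permit type ∈ {B, C, staff, visitor}: none is not in the set → false
  meter paid: yes → true
  disabled placard displayed: no → false
  NOT electric vehicle: yes → false
  snow emergency in effect: no → false
  day ∈ {Fri, Thu}: Sat is not in the set → false
  vehicle length ≥ 210 in: 182 ≥ 210 is false
Combine:
[1.1.3] false OR true = true
[1.1] true AND true AND true = true
[1.2.4] true OR false = true
[1.2] true AND true AND false AND true = false
[1] true → false = false
[2.1.1.1] false OR false = false
[2.1.1] NOT false = true
[2.1.2.1] false AND false = false
[2.1.2] NOT false = true
[2.1] exactly-one(true, true) = false
[2.2.1.1] false → false (antecedent false ⇒ implication holds) = true
[2.2.1.2] NOT true = false
[2.2.1] true AND false = false
[2.2] NOT false = true
[2] false AND true = false
[root] false OR false = false
Overall: false → ticketed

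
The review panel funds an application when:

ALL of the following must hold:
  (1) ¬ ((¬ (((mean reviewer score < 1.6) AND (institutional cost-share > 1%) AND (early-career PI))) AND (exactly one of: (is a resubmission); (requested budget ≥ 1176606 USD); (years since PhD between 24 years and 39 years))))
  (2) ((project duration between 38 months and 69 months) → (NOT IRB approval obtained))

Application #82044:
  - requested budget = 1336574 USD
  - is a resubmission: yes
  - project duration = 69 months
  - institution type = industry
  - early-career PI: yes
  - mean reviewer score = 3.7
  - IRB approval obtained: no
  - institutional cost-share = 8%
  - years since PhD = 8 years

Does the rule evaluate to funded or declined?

Funded

Atomic conditions:
  mean reviewer score < 1.6: 3.7 < 1.6 is false
  institutional cost-share > 1%: 8 > 1 is true
  early-career PI: yes → true
  is a resubmission: yes → true
  requested budget ≥ 1176606 USD: 1336574 ≥ 1176606 is true
  years since PhD between 24 years and 39 years: 8 in [24, 39] is false
  project duration between 38 months and 69 months: 69 in [38, 69] is true
  NOT IRB approval obtained: no → true
Combine:
[1.1.1.1] false AND true AND true = false
[1.1.1] NOT false = true
[1.1.2] exactly-one(true, true, false) = false
[1.1] true AND false = false
[1] NOT false = true
[2] true → true = true
[root] true AND true = true
Overall: true → funded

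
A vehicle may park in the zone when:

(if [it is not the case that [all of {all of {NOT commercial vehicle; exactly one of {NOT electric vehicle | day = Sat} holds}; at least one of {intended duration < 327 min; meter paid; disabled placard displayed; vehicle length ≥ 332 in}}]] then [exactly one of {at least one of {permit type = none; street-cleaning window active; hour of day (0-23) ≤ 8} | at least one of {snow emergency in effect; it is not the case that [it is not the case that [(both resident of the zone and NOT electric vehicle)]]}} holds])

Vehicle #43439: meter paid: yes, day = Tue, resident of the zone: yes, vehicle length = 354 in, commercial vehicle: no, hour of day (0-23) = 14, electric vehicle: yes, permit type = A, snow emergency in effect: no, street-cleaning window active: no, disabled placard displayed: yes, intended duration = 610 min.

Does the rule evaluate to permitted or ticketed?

Ticketed

Atomic conditions:
  NOT commercial vehicle: no → true
  NOT electric vehicle: yes → false
  day = Sat: Tue == Sat is false
  intended duration < 327 min: 610 < 327 is false
  meter paid: yes → true
  disabled placard displayed: yes → true
  vehicle length ≥ 332 in: 354 ≥ 332 is true
  permit type = none: A == none is false
  street-cleaning window active: no → false
  hour of day (0-23) ≤ 8: 14 ≤ 8 is false
  snow emergency in effect: no → false
  resident of the zone: yes → true
Combine:
[1.1.1.2] exactly-one(false, false) = false
[1.1.1] true AND false = false
[1.1.2] false OR true OR true OR true = true
[1.1] false AND true = false
[1] NOT false = true
[2.1] false OR false OR false = false
[2.2.2.1.1] true AND false = false
[2.2.2.1] NOT false = true
[2.2.2] NOT true = false
[2.2] false OR false = false
[2] exactly-one(false, false) = false
[root] true → false = false
Overall: false → ticketed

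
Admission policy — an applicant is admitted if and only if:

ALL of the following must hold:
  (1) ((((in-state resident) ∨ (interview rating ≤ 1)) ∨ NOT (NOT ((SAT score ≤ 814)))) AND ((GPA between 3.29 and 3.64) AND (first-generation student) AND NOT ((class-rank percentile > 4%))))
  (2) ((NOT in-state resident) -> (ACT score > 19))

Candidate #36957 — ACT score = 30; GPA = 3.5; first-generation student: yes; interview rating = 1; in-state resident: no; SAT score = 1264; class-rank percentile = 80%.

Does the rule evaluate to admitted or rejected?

Rejected

Atomic conditions:
  in-state resident: no → false
  interview rating ≤ 1: 1 ≤ 1 is true
  SAT score ≤ 814: 1264 ≤ 814 is false
  GPA between 3.29 and 3.64: 3.5 in [3.29, 3.64] is true
  first-generation student: yes → true
  class-rank percentile > 4%: 80 > 4 is true
  NOT in-state resident: no → true
  ACT score > 19: 30 > 19 is true
Combine:
[1.1.1] false OR true = true
[1.1.2.1] NOT false = true
[1.1.2] NOT true = false
[1.1] true OR false = true
[1.2.3] NOT true = false
[1.2] true AND true AND false = false
[1] true AND false = false
[2] true → true = true
[root] false AND true = false
Overall: false → rejected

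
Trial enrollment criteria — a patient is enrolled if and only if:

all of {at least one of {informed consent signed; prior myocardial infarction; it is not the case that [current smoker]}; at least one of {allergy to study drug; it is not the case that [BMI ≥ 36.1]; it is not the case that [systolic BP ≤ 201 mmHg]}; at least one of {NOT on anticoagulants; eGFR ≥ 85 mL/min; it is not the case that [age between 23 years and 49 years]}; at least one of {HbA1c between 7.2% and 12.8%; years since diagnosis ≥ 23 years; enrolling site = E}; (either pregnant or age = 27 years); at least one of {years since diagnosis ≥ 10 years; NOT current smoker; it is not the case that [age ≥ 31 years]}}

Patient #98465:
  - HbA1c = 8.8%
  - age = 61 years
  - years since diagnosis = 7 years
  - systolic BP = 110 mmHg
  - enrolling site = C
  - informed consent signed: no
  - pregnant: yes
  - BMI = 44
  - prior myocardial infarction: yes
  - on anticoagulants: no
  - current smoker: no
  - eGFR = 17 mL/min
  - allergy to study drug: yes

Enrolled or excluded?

Atomic conditions:
  informed consent signed: no → false
  prior myocardial infarction: yes → true
  current smoker: no → false
  allergy to study drug: yes → true
  BMI ≥ 36.1: 44 ≥ 36.1 is true
  systolic BP ≤ 201 mmHg: 110 ≤ 201 is true
  NOT on anticoagulants: no → true
  eGFR ≥ 85 mL/min: 17 ≥ 85 is false
  age between 23 years and 49 years: 61 in [23, 49] is false
  HbA1c between 7.2% and 12.8%: 8.8 in [7.2, 12.8] is true
  years since diagnosis ≥ 23 years: 7 ≥ 23 is false
  enrolling site = E: C == E is false
  pregnant: yes → true
  age = 27 years: 61 == 27 is false
  years since diagnosis ≥ 10 years: 7 ≥ 10 is false
  NOT current smoker: no → true
  age ≥ 31 years: 61 ≥ 31 is true
Combine:
[1.3] NOT false = true
[1] false OR true OR true = true
[2.2] NOT true = false
[2.3] NOT true = false
[2] true OR false OR false = true
[3.3] NOT false = true
[3] true OR false OR true = true
[4] true OR false OR false = true
[5] true OR false = true
[6.3] NOT true = false
[6] false OR true OR false = true
[root] true AND true AND true AND true AND true AND true = true
Overall: true → enrolled

Enrolled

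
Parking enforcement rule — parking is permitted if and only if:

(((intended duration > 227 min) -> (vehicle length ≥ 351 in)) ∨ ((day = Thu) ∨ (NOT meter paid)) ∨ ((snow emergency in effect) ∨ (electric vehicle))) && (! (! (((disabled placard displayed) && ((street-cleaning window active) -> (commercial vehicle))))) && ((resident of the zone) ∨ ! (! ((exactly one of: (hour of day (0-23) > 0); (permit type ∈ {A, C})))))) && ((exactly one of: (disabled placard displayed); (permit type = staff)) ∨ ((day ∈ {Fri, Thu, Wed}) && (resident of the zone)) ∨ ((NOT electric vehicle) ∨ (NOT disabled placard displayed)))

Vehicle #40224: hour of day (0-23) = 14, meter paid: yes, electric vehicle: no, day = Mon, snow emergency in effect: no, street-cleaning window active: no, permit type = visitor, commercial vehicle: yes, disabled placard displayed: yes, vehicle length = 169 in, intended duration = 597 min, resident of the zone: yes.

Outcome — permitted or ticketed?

Atomic conditions:
  intended duration > 227 min: 597 > 227 is true
  vehicle length ≥ 351 in: 169 ≥ 351 is false
  day = Thu: Mon == Thu is false
  NOT meter paid: yes → false
  snow emergency in effect: no → false
  electric vehicle: no → false
  disabled placard displayed: yes → true
  street-cleaning window active: no → false
  commercial vehicle: yes → true
  resident of the zone: yes → true
  hour of day (0-23) > 0: 14 > 0 is true
  permit type ∈ {A, C}: visitor is not in the set → false
  permit type = staff: visitor == staff is false
  day ∈ {Fri, Thu, Wed}: Mon is not in the set → false
  NOT electric vehicle: no → true
  NOT disabled placard displayed: yes → false
Combine:
[1.1] true → false = false
[1.2] false OR false = false
[1.3] false OR false = false
[1] false OR false OR false = false
[2.1.1.1.2] false → true (antecedent false ⇒ implication holds) = true
[2.1.1.1] true AND true = true
[2.1.1] NOT true = false
[2.1] NOT false = true
[2.2.2.1.1] exactly-one(true, false) = true
[2.2.2.1] NOT true = false
[2.2.2] NOT false = true
[2.2] true OR true = true
[2] true AND true = true
[3.1] exactly-one(true, false) = true
[3.2] false AND true = false
[3.3] true OR false = true
[3] true OR false OR true = true
[root] false AND true AND true = false
Overall: false → ticketed

Ticketed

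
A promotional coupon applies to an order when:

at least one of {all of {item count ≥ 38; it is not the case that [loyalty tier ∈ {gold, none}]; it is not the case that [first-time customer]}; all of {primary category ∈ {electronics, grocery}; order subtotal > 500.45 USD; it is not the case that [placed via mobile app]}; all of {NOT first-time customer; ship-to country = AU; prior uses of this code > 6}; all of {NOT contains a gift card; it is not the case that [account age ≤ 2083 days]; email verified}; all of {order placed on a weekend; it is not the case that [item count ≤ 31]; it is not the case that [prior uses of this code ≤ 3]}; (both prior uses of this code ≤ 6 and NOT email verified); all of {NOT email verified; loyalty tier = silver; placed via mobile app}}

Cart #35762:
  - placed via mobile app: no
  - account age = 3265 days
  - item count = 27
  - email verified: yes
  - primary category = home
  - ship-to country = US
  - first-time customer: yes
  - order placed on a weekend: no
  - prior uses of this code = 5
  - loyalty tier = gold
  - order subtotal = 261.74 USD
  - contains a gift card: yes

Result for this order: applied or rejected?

Atomic conditions:
  item count ≥ 38: 27 ≥ 38 is false
  loyalty tier ∈ {gold, none}: gold is in the set → true
  first-time customer: yes → true
  primary category ∈ {electronics, grocery}: home is not in the set → false
  order subtotal > 500.45 USD: 261.74 > 500.45 is false
  placed via mobile app: no → false
  NOT first-time customer: yes → false
  ship-to country = AU: US == AU is false
  prior uses of this code > 6: 5 > 6 is false
  NOT contains a gift card: yes → false
  account age ≤ 2083 days: 3265 ≤ 2083 is false
  email verified: yes → true
  order placed on a weekend: no → false
  item count ≤ 31: 27 ≤ 31 is true
  prior uses of this code ≤ 3: 5 ≤ 3 is false
  prior uses of this code ≤ 6: 5 ≤ 6 is true
  NOT email verified: yes → false
  loyalty tier = silver: gold == silver is false
Combine:
[1.2] NOT true = false
[1.3] NOT true = false
[1] false AND false AND false = false
[2.3] NOT false = true
[2] false AND false AND true = false
[3] false AND false AND false = false
[4.2] NOT false = true
[4] false AND true AND true = false
[5.2] NOT true = false
[5.3] NOT false = true
[5] false AND false AND true = false
[6] true AND false = false
[7] false AND false AND false = false
[root] false OR false OR false OR false OR false OR false OR false = false
Overall: false → rejected

Rejected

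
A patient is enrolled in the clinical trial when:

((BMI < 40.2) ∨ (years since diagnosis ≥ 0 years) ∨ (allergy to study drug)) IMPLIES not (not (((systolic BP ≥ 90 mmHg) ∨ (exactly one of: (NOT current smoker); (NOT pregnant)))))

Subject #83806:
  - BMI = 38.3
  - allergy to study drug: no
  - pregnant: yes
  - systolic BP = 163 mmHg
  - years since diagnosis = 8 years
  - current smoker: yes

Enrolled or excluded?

Enrolled

Atomic conditions:
  BMI < 40.2: 38.3 < 40.2 is true
  years since diagnosis ≥ 0 years: 8 ≥ 0 is true
  allergy to study drug: no → false
  systolic BP ≥ 90 mmHg: 163 ≥ 90 is true
  NOT current smoker: yes → false
  NOT pregnant: yes → false
Combine:
[1] true OR true OR false = true
[2.1.1.2] exactly-one(false, false) = false
[2.1.1] true OR false = true
[2.1] NOT true = false
[2] NOT false = true
[root] true → true = true
Overall: true → enrolled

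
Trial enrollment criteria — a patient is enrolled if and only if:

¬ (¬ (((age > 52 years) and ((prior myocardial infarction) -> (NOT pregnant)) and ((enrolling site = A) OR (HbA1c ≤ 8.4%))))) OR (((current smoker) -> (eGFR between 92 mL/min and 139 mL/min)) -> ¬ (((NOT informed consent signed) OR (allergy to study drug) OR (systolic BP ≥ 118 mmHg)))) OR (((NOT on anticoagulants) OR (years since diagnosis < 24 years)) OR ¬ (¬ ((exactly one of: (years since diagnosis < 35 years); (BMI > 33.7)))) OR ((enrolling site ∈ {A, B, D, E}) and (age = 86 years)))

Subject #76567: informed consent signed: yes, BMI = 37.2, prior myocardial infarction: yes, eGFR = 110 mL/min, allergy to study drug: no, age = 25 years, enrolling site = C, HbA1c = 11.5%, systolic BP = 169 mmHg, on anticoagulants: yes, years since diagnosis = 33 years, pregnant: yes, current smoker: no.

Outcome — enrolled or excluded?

Excluded

Atomic conditions:
  age > 52 years: 25 > 52 is false
  prior myocardial infarction: yes → true
  NOT pregnant: yes → false
  enrolling site = A: C == A is false
  HbA1c ≤ 8.4%: 11.5 ≤ 8.4 is false
  current smoker: no → false
  eGFR between 92 mL/min and 139 mL/min: 110 in [92, 139] is true
  NOT informed consent signed: yes → false
  allergy to study drug: no → false
  systolic BP ≥ 118 mmHg: 169 ≥ 118 is true
  NOT on anticoagulants: yes → false
  years since diagnosis < 24 years: 33 < 24 is false
  years since diagnosis < 35 years: 33 < 35 is true
  BMI > 33.7: 37.2 > 33.7 is true
  enrolling site ∈ {A, B, D, E}: C is not in the set → false
  age = 86 years: 25 == 86 is false
Combine:
[1.1.1.2] true → false = false
[1.1.1.3] false OR false = false
[1.1.1] false AND false AND false = false
[1.1] NOT false = true
[1] NOT true = false
[2.1] false → true (antecedent false ⇒ implication holds) = true
[2.2.1] false OR false OR true = true
[2.2] NOT true = false
[2] true → false = false
[3.1] false OR false = false
[3.2.1.1] exactly-one(true, true) = false
[3.2.1] NOT false = true
[3.2] NOT true = false
[3.3] false AND false = false
[3] false OR false OR false = false
[root] false OR false OR false = false
Overall: false → excluded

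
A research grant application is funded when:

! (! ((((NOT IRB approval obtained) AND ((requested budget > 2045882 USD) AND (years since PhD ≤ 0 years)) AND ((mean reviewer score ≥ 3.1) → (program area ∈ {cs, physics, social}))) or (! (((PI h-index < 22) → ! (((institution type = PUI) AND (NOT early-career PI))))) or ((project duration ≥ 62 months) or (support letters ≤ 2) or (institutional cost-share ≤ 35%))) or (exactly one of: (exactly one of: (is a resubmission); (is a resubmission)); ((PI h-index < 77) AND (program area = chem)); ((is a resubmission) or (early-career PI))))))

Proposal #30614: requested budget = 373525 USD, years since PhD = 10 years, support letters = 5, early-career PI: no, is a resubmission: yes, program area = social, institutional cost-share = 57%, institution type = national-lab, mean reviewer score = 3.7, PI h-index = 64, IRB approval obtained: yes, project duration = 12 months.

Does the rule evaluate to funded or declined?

Atomic conditions:
  NOT IRB approval obtained: yes → false
  requested budget > 2045882 USD: 373525 > 2045882 is false
  years since PhD ≤ 0 years: 10 ≤ 0 is false
  mean reviewer score ≥ 3.1: 3.7 ≥ 3.1 is true
  program area ∈ {cs, physics, social}: social is in the set → true
  PI h-index < 22: 64 < 22 is false
  institution type = PUI: national-lab == PUI is false
  NOT early-career PI: no → true
  project duration ≥ 62 months: 12 ≥ 62 is false
  support letters ≤ 2: 5 ≤ 2 is false
  institutional cost-share ≤ 35%: 57 ≤ 35 is false
  is a resubmission: yes → true
  PI h-index < 77: 64 < 77 is true
  program area = chem: social == chem is false
  early-career PI: no → false
Combine:
[1.1.1.2] false AND false = false
[1.1.1.3] true → true = true
[1.1.1] false AND false AND true = false
[1.1.2.1.1.2.1] false AND true = false
[1.1.2.1.1.2] NOT false = true
[1.1.2.1.1] false → true (antecedent false ⇒ implication holds) = true
[1.1.2.1] NOT true = false
[1.1.2.2] false OR false OR false = false
[1.1.2] false OR false = false
[1.1.3.1] exactly-one(true, true) = false
[1.1.3.2] true AND false = false
[1.1.3.3] true OR false = true
[1.1.3] exactly-one(false, false, true) = true
[1.1] false OR false OR true = true
[1] NOT true = false
[root] NOT false = true
Overall: true → funded

Funded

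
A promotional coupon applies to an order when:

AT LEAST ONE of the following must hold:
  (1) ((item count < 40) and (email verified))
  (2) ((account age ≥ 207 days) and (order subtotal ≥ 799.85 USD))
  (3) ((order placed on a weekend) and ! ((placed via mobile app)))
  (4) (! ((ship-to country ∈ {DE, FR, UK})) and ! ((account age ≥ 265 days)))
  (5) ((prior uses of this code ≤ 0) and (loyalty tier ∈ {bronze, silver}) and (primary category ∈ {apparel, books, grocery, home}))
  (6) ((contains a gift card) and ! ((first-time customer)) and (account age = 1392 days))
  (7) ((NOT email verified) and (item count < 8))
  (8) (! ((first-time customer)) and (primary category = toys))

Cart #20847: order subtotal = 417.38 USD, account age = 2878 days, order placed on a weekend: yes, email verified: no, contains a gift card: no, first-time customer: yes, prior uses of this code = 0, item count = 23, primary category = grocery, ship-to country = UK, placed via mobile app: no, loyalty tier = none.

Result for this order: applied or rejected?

Applied

Atomic conditions:
  item count < 40: 23 < 40 is true
  email verified: no → false
  account age ≥ 207 days: 2878 ≥ 207 is true
  order subtotal ≥ 799.85 USD: 417.38 ≥ 799.85 is false
  order placed on a weekend: yes → true
  placed via mobile app: no → false
  ship-to country ∈ {DE, FR, UK}: UK is in the set → true
  account age ≥ 265 days: 2878 ≥ 265 is true
  prior uses of this code ≤ 0: 0 ≤ 0 is true
  loyalty tier ∈ {bronze, silver}: none is not in the set → false
  primary category ∈ {apparel, books, grocery, home}: grocery is in the set → true
  contains a gift card: no → false
  first-time customer: yes → true
  account age = 1392 days: 2878 == 1392 is false
  NOT email verified: no → true
  item count < 8: 23 < 8 is false
  primary category = toys: grocery == toys is false
Combine:
[1] true AND false = false
[2] true AND false = false
[3.2] NOT false = true
[3] true AND true = true
[4.1] NOT true = false
[4.2] NOT true = false
[4] false AND false = false
[5] true AND false AND true = false
[6.2] NOT true = false
[6] false AND false AND false = false
[7] true AND false = false
[8.1] NOT true = false
[8] false AND false = false
[root] false OR false OR true OR false OR false OR false OR false OR false = true
Overall: true → applied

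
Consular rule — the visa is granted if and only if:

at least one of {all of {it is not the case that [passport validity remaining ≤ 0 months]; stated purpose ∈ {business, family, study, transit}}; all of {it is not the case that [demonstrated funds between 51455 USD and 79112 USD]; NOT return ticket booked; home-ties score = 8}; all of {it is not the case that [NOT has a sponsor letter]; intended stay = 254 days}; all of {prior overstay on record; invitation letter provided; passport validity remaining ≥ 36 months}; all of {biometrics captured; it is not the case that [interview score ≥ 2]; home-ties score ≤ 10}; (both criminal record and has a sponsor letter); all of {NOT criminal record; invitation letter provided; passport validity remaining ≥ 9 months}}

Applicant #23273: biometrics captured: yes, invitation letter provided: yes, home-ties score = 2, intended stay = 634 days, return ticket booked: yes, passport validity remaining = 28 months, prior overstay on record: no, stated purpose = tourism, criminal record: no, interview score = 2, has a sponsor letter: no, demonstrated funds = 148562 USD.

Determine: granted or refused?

Granted

Atomic conditions:
  passport validity remaining ≤ 0 months: 28 ≤ 0 is false
  stated purpose ∈ {business, family, study, transit}: tourism is not in the set → false
  demonstrated funds between 51455 USD and 79112 USD: 148562 in [51455, 79112] is false
  NOT return ticket booked: yes → false
  home-ties score = 8: 2 == 8 is false
  NOT has a sponsor letter: no → true
  intended stay = 254 days: 634 == 254 is false
  prior overstay on record: no → false
  invitation letter provided: yes → true
  passport validity remaining ≥ 36 months: 28 ≥ 36 is false
  biometrics captured: yes → true
  interview score ≥ 2: 2 ≥ 2 is true
  home-ties score ≤ 10: 2 ≤ 10 is true
  criminal record: no → false
  has a sponsor letter: no → false
  NOT criminal record: no → true
  passport validity remaining ≥ 9 months: 28 ≥ 9 is true
Combine:
[1.1] NOT false = true
[1] true AND false = false
[2.1] NOT false = true
[2] true AND false AND false = false
[3.1] NOT true = false
[3] false AND false = false
[4] false AND true AND false = false
[5.2] NOT true = false
[5] true AND false AND true = false
[6] false AND false = false
[7] true AND true AND true = true
[root] false OR false OR false OR false OR false OR false OR true = true
Overall: true → granted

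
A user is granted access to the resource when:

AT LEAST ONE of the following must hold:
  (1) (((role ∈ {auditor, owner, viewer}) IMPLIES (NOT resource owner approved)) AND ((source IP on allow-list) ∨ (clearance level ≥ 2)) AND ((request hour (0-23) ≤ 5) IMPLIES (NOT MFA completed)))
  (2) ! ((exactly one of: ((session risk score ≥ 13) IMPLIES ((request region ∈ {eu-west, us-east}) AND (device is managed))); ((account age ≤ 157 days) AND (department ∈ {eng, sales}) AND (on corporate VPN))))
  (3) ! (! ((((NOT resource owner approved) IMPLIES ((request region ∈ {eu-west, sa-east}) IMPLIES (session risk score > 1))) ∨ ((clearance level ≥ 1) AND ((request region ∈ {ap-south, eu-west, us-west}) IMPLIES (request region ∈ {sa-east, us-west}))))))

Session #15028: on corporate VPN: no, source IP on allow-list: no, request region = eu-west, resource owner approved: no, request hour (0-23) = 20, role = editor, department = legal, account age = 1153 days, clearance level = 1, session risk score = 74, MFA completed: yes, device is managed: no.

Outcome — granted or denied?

Atomic conditions:
  role ∈ {auditor, owner, viewer}: editor is not in the set → false
  NOT resource owner approved: no → true
  source IP on allow-list: no → false
  clearance level ≥ 2: 1 ≥ 2 is false
  request hour (0-23) ≤ 5: 20 ≤ 5 is false
  NOT MFA completed: yes → false
  session risk score ≥ 13: 74 ≥ 13 is true
  request region ∈ {eu-west, us-east}: eu-west is in the set → true
  device is managed: no → false
  account age ≤ 157 days: 1153 ≤ 157 is false
  department ∈ {eng, sales}: legal is not in the set → false
  on corporate VPN: no → false
  request region ∈ {eu-west, sa-east}: eu-west is in the set → true
  session risk score > 1: 74 > 1 is true
  clearance level ≥ 1: 1 ≥ 1 is true
  request region ∈ {ap-south, eu-west, us-west}: eu-west is in the set → true
  request region ∈ {sa-east, us-west}: eu-west is not in the set → false
Combine:
[1.1] false → true (antecedent false ⇒ implication holds) = true
[1.2] false OR false = false
[1.3] false → false (antecedent false ⇒ implication holds) = true
[1] true AND false AND true = false
[2.1.1.2] true AND false = false
[2.1.1] true → false = false
[2.1.2] false AND false AND false = false
[2.1] exactly-one(false, false) = false
[2] NOT false = true
[3.1.1.1.2] true → true = true
[3.1.1.1] true → true = true
[3.1.1.2.2] true → false = false
[3.1.1.2] true AND false = false
[3.1.1] true OR false = true
[3.1] NOT true = false
[3] NOT false = true
[root] false OR true OR true = true
Overall: true → granted

Granted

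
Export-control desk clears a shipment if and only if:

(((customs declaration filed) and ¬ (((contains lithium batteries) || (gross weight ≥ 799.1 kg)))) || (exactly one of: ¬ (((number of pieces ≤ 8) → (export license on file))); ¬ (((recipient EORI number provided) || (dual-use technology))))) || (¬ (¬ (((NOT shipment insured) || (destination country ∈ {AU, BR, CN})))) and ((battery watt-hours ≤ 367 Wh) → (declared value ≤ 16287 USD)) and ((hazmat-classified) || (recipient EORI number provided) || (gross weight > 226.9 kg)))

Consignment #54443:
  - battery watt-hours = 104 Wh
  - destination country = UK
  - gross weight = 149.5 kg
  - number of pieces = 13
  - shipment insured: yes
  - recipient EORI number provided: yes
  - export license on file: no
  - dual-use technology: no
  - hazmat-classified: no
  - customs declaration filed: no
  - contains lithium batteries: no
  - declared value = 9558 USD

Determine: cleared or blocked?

Atomic conditions:
  customs declaration filed: no → false
  contains lithium batteries: no → false
  gross weight ≥ 799.1 kg: 149.5 ≥ 799.1 is false
  number of pieces ≤ 8: 13 ≤ 8 is false
  export license on file: no → false
  recipient EORI number provided: yes → true
  dual-use technology: no → false
  NOT shipment insured: yes → false
  destination country ∈ {AU, BR, CN}: UK is not in the set → false
  battery watt-hours ≤ 367 Wh: 104 ≤ 367 is true
  declared value ≤ 16287 USD: 9558 ≤ 16287 is true
  hazmat-classified: no → false
  gross weight > 226.9 kg: 149.5 > 226.9 is false
Combine:
[1.1.2.1] false OR false = false
[1.1.2] NOT false = true
[1.1] false AND true = false
[1.2.1.1] false → false (antecedent false ⇒ implication holds) = true
[1.2.1] NOT true = false
[1.2.2.1] true OR false = true
[1.2.2] NOT true = false
[1.2] exactly-one(false, false) = false
[1] false OR false = false
[2.1.1.1] false OR false = false
[2.1.1] NOT false = true
[2.1] NOT true = false
[2.2] true → true = true
[2.3] false OR true OR false = true
[2] false AND true AND true = false
[root] false OR false = false
Overall: false → blocked

Blocked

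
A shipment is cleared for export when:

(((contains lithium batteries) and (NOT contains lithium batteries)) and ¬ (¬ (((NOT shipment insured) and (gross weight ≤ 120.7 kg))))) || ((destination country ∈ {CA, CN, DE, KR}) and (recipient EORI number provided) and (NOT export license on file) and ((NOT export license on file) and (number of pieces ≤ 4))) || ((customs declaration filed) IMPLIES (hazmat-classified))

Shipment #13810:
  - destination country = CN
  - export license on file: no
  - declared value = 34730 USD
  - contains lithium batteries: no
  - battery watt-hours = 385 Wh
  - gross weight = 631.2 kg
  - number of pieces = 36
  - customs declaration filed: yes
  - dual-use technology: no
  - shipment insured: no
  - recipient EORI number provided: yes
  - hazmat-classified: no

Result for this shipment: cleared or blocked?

Blocked

Atomic conditions:
  contains lithium batteries: no → false
  NOT contains lithium batteries: no → true
  NOT shipment insured: no → true
  gross weight ≤ 120.7 kg: 631.2 ≤ 120.7 is false
  destination country ∈ {CA, CN, DE, KR}: CN is in the set → true
  recipient EORI number provided: yes → true
  NOT export license on file: no → true
  number of pieces ≤ 4: 36 ≤ 4 is false
  customs declaration filed: yes → true
  hazmat-classified: no → false
Combine:
[1.1] false AND true = false
[1.2.1.1] true AND false = false
[1.2.1] NOT false = true
[1.2] NOT true = false
[1] false AND false = false
[2.4] true AND false = false
[2] true AND true AND true AND false = false
[3] true → false = false
[root] false OR false OR false = false
Overall: false → blocked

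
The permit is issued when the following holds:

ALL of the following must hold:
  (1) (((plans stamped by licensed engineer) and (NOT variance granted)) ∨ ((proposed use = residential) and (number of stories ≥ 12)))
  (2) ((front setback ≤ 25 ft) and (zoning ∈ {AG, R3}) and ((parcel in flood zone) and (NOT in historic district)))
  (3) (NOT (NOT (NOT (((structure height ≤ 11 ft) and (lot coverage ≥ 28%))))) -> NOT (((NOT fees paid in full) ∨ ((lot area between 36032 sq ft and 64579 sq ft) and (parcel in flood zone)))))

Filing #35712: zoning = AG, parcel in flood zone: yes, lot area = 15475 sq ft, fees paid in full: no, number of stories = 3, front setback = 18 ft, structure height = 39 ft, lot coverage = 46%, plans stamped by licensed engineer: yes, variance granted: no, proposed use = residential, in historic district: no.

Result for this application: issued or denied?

Denied

Atomic conditions:
  plans stamped by licensed engineer: yes → true
  NOT variance granted: no → true
  proposed use = residential: residential == residential is true
  number of stories ≥ 12: 3 ≥ 12 is false
  front setback ≤ 25 ft: 18 ≤ 25 is true
  zoning ∈ {AG, R3}: AG is in the set → true
  parcel in flood zone: yes → true
  NOT in historic district: no → true
  structure height ≤ 11 ft: 39 ≤ 11 is false
  lot coverage ≥ 28%: 46 ≥ 28 is true
  NOT fees paid in full: no → true
  lot area between 36032 sq ft and 64579 sq ft: 15475 in [36032, 64579] is false
Combine:
[1.1] true AND true = true
[1.2] true AND false = false
[1] true OR false = true
[2.3] true AND true = true
[2] true AND true AND true = true
[3.1.1.1.1] false AND true = false
[3.1.1.1] NOT false = true
[3.1.1] NOT true = false
[3.1] NOT false = true
[3.2.1.2] false AND true = false
[3.2.1] true OR false = true
[3.2] NOT true = false
[3] true → false = false
[root] true AND true AND false = false
Overall: false → denied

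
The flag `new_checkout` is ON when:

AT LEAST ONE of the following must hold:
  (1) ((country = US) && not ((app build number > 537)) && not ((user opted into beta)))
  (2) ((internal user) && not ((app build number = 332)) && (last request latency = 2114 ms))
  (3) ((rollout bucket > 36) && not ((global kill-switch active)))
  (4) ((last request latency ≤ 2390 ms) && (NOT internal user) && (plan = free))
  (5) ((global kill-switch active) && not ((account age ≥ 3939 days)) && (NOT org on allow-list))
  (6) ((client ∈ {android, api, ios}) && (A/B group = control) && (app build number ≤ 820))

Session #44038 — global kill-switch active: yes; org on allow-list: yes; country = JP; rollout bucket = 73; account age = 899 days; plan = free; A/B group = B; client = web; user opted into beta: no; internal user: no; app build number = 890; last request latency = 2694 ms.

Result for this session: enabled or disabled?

Atomic conditions:
  country = US: JP == US is false
  app build number > 537: 890 > 537 is true
  user opted into beta: no → false
  internal user: no → false
  app build number = 332: 890 == 332 is false
  last request latency = 2114 ms: 2694 == 2114 is false
  rollout bucket > 36: 73 > 36 is true
  global kill-switch active: yes → true
  last request latency ≤ 2390 ms: 2694 ≤ 2390 is false
  NOT internal user: no → true
  plan = free: free == free is true
  account age ≥ 3939 days: 899 ≥ 3939 is false
  NOT org on allow-list: yes → false
  client ∈ {android, api, ios}: web is not in the set → false
  A/B group = control: B == control is false
  app build number ≤ 820: 890 ≤ 820 is false
Combine:
[1.2] NOT true = false
[1.3] NOT false = true
[1] false AND false AND true = false
[2.2] NOT false = true
[2] false AND true AND false = false
[3.2] NOT true = false
[3] true AND false = false
[4] false AND true AND true = false
[5.2] NOT false = true
[5] true AND true AND false = false
[6] false AND false AND false = false
[root] false OR false OR false OR false OR false OR false = false
Overall: false → disabled

Disabled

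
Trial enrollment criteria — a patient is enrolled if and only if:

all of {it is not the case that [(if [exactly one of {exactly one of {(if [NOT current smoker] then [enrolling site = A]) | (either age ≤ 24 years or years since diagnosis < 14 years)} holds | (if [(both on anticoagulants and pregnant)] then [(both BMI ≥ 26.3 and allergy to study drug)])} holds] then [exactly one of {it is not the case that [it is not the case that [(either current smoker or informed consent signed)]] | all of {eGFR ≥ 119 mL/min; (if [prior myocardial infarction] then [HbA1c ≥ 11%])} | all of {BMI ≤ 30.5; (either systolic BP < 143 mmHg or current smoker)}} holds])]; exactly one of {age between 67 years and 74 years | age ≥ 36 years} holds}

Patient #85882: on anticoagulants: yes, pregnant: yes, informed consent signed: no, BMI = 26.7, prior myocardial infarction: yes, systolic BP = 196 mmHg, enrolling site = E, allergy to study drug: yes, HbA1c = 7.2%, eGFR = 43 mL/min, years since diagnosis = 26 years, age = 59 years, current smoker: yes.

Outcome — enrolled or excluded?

Excluded

Atomic conditions:
  NOT current smoker: yes → false
  enrolling site = A: E == A is false
  age ≤ 24 years: 59 ≤ 24 is false
  years since diagnosis < 14 years: 26 < 14 is false
  on anticoagulants: yes → true
  pregnant: yes → true
  BMI ≥ 26.3: 26.7 ≥ 26.3 is true
  allergy to study drug: yes → true
  current smoker: yes → true
  informed consent signed: no → false
  eGFR ≥ 119 mL/min: 43 ≥ 119 is false
  prior myocardial infarction: yes → true
  HbA1c ≥ 11%: 7.2 ≥ 11 is false
  BMI ≤ 30.5: 26.7 ≤ 30.5 is true
  systolic BP < 143 mmHg: 196 < 143 is false
  age between 67 years and 74 years: 59 in [67, 74] is false
  age ≥ 36 years: 59 ≥ 36 is true
Combine:
[1.1.1.1.1] false → false (antecedent false ⇒ implication holds) = true
[1.1.1.1.2] false OR false = false
[1.1.1.1] exactly-one(true, false) = true
[1.1.1.2.1] true AND true = true
[1.1.1.2.2] true AND true = true
[1.1.1.2] true → true = true
[1.1.1] exactly-one(true, true) = false
[1.1.2.1.1.1] true OR false = true
[1.1.2.1.1] NOT true = false
[1.1.2.1] NOT false = true
[1.1.2.2.2] true → false = false
[1.1.2.2] false AND false = false
[1.1.2.3.2] false OR true = true
[1.1.2.3] true AND true = true
[1.1.2] exactly-one(true, false, true) = false
[1.1] false → false (antecedent false ⇒ implication holds) = true
[1] NOT true = false
[2] exactly-one(false, true) = true
[root] false AND true = false
Overall: false → excluded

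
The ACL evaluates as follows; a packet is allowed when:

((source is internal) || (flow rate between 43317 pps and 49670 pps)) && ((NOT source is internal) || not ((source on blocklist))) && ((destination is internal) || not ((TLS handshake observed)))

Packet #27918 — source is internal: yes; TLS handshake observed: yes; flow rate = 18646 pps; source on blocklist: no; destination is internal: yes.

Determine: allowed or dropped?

Allowed

Atomic conditions:
  source is internal: yes → true
  flow rate between 43317 pps and 49670 pps: 18646 in [43317, 49670] is false
  NOT source is internal: yes → false
  source on blocklist: no → false
  destination is internal: yes → true
  TLS handshake observed: yes → true
Combine:
[1] true OR false = true
[2.2] NOT false = true
[2] false OR true = true
[3.2] NOT true = false
[3] true OR false = true
[root] true AND true AND true = true
Overall: true → allowed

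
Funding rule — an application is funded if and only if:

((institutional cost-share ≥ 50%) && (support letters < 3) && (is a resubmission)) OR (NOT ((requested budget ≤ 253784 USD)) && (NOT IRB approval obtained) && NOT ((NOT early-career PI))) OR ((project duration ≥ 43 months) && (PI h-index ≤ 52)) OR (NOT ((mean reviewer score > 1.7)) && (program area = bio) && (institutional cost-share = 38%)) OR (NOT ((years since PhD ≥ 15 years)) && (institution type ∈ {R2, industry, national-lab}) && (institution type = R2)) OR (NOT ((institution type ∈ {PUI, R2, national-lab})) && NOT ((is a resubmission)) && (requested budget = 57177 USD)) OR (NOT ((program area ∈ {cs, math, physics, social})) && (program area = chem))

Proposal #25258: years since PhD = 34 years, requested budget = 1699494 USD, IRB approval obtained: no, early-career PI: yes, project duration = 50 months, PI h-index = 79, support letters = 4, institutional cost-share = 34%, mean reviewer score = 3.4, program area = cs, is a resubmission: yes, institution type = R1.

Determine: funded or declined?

Funded

Atomic conditions:
  institutional cost-share ≥ 50%: 34 ≥ 50 is false
  support letters < 3: 4 < 3 is false
  is a resubmission: yes → true
  requested budget ≤ 253784 USD: 1699494 ≤ 253784 is false
  NOT IRB approval obtained: no → true
  NOT early-career PI: yes → false
  project duration ≥ 43 months: 50 ≥ 43 is true
  PI h-index ≤ 52: 79 ≤ 52 is false
  mean reviewer score > 1.7: 3.4 > 1.7 is true
  program area = bio: cs == bio is false
  institutional cost-share = 38%: 34 == 38 is false
  years since PhD ≥ 15 years: 34 ≥ 15 is true
  institution type ∈ {R2, industry, national-lab}: R1 is not in the set → false
  institution type = R2: R1 == R2 is false
  institution type ∈ {PUI, R2, national-lab}: R1 is not in the set → false
  requested budget = 57177 USD: 1699494 == 57177 is false
  program area ∈ {cs, math, physics, social}: cs is in the set → true
  program area = chem: cs == chem is false
Combine:
[1] false AND false AND true = false
[2.1] NOT false = true
[2.3] NOT false = true
[2] true AND true AND true = true
[3] true AND false = false
[4.1] NOT true = false
[4] false AND false AND false = false
[5.1] NOT true = false
[5] false AND false AND false = false
[6.1] NOT false = true
[6.2] NOT true = false
[6] true AND false AND false = false
[7.1] NOT true = false
[7] false AND false = false
[root] false OR true OR false OR false OR false OR false OR false = true
Overall: true → funded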